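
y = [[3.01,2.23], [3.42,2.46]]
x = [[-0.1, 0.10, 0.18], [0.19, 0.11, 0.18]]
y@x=[[0.12, 0.55, 0.94], [0.13, 0.61, 1.06]]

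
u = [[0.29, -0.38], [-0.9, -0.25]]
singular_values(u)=[0.96, 0.43]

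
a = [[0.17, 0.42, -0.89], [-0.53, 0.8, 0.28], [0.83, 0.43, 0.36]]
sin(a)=[[0.25,  0.51,  -1.01], [-0.59,  0.70,  0.17], [0.97,  0.34,  0.39]]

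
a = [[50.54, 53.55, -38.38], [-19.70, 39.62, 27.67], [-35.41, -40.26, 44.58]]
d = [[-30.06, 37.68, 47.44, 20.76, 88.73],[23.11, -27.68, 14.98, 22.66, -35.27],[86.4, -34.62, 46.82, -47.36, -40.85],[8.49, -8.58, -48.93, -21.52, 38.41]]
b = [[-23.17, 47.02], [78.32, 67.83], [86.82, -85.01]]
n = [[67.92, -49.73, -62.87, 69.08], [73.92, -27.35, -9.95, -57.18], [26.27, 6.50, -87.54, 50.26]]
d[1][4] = -35.27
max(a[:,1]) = 53.55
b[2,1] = -85.01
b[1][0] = 78.32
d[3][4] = 38.41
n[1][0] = 73.92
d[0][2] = 47.44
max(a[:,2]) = 44.58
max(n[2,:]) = 50.26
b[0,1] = 47.02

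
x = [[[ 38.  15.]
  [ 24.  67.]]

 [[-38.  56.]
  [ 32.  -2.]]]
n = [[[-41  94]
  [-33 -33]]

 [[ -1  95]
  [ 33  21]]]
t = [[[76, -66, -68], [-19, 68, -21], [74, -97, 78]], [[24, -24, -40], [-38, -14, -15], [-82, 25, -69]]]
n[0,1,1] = -33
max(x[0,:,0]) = 38.0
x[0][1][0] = 24.0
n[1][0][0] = -1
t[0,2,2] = 78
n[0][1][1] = -33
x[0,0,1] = 15.0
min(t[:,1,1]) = -14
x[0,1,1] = 67.0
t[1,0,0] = 24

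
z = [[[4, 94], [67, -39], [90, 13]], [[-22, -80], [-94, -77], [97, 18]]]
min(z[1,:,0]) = -94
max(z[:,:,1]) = 94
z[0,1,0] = 67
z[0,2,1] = 13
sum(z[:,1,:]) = -143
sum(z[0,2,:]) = 103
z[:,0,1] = [94, -80]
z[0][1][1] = -39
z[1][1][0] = -94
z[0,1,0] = 67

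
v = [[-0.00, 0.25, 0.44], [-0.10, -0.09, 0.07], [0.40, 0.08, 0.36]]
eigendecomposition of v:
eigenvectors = [[(0.57+0j),(-0.33+0.48j),(-0.33-0.48j)], [0.00+0.00j,-0.65+0.00j,-0.65-0.00j], [(0.82+0j),(0.39-0.28j),(0.39+0.28j)]]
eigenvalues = [(0.64+0j), (-0.18+0.1j), (-0.18-0.1j)]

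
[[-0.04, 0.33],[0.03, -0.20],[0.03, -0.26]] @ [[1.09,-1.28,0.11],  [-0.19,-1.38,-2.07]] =[[-0.11, -0.40, -0.69], [0.07, 0.24, 0.42], [0.08, 0.32, 0.54]]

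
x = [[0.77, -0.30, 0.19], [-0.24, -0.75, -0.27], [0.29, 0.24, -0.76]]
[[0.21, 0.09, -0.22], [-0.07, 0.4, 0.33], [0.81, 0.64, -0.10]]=x@[[0.55, 0.21, -0.37],[0.20, -0.29, -0.28],[-0.79, -0.86, -0.10]]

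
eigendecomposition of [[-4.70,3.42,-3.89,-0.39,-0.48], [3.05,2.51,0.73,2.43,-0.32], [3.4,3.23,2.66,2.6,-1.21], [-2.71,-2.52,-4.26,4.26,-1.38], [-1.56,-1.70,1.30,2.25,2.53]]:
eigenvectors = [[0.89+0.00j, 0.05+0.07j, 0.05-0.07j, 0.06-0.18j, (0.06+0.18j)], [(-0.35+0j), 0.09-0.38j, 0.09+0.38j, (0.07-0.09j), (0.07+0.09j)], [(-0.25+0j), -0.02-0.50j, -0.02+0.50j, (-0.23+0.21j), (-0.23-0.21j)], [0.07+0.00j, (0.72+0j), 0.72-0.00j, 0.16+0.21j, (0.16-0.21j)], [0.13+0.00j, 0.05-0.28j, (0.05+0.28j), (0.88+0j), (0.88-0j)]]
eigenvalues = [(-5.06+0j), (3.79+4.57j), (3.79-4.57j), (2.37+1.36j), (2.37-1.36j)]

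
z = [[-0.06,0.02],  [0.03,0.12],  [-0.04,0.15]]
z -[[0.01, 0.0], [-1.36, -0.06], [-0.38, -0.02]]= [[-0.07,0.02], [1.39,0.18], [0.34,0.17]]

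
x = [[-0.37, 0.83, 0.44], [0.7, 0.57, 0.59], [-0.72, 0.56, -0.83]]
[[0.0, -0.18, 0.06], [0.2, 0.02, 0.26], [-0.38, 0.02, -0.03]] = x @[[0.13, 0.22, 0.24],[-0.09, 0.00, 0.20],[0.28, -0.22, -0.04]]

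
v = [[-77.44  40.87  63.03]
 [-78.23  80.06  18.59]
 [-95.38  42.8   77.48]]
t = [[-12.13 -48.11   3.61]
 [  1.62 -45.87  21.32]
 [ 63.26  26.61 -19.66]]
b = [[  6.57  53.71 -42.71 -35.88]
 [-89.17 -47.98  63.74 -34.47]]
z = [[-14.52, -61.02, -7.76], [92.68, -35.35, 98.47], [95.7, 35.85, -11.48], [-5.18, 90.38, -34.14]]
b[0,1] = 53.71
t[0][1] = -48.11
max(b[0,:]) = 53.71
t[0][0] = -12.13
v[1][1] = 80.06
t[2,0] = 63.26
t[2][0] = 63.26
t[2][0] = 63.26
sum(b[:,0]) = -82.6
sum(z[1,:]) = 155.8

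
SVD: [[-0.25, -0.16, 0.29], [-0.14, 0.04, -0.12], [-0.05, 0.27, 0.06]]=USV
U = [[-0.99, 0.15, 0.02],[0.06, 0.21, 0.98],[0.14, 0.97, -0.22]]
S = [0.42, 0.28, 0.18]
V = [[0.56, 0.48, -0.68], [-0.41, 0.87, 0.27], [-0.72, -0.13, -0.68]]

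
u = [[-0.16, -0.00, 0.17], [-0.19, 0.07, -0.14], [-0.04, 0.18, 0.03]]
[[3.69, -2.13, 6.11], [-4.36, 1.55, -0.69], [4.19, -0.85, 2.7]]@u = [[-0.43, 0.95, 1.11], [0.43, -0.02, -0.98], [-0.62, 0.43, 0.91]]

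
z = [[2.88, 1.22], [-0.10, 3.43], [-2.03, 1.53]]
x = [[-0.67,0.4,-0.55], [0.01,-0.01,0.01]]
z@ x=[[-1.92, 1.14, -1.57], [0.10, -0.07, 0.09], [1.38, -0.83, 1.13]]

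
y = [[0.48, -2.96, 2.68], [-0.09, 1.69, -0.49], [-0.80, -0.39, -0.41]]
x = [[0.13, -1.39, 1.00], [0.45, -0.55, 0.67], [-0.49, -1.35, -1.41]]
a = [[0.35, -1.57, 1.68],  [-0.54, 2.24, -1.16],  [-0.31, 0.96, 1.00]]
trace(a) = 3.59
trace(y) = 1.76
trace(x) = -1.83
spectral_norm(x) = 2.05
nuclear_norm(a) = 4.96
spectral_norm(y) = 4.33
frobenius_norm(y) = 4.50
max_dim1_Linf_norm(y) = 2.96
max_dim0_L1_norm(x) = 3.29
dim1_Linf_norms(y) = [2.96, 1.69, 0.8]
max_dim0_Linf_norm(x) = 1.41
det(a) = 0.06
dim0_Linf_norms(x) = [0.49, 1.39, 1.41]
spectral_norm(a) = 3.43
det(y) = 2.24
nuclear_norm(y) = 5.92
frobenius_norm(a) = 3.75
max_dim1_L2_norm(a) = 2.58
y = a + x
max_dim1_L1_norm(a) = 3.94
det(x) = -1.08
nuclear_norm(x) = 4.24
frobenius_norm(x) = 2.82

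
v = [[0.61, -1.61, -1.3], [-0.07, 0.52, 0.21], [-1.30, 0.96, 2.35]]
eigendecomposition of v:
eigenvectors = [[-0.49,0.85,0.70], [0.08,-0.09,-0.36], [0.87,0.51,0.61]]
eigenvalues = [3.18, 0.01, 0.3]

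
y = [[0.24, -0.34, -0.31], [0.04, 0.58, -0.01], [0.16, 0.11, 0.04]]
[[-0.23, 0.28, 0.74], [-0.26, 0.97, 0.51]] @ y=[[0.07, 0.32, 0.1],[0.06, 0.71, 0.09]]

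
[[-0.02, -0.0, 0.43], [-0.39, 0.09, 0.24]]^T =[[-0.02, -0.39], [-0.00, 0.09], [0.43, 0.24]]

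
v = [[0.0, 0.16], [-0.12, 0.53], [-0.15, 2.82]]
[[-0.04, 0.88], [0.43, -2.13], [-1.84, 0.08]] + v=[[-0.04, 1.04], [0.31, -1.60], [-1.99, 2.90]]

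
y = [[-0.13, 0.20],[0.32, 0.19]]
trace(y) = 0.06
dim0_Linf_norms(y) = [0.32, 0.2]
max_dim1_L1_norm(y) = 0.51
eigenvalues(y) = [-0.27, 0.33]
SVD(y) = [[-0.04,  1.00], [1.00,  0.04]] @ diag([0.37236878977446863, 0.23820471112448127]) @ [[0.87, 0.49], [-0.49, 0.87]]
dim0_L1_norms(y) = [0.45, 0.39]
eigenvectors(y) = [[-0.82,  -0.40], [0.57,  -0.92]]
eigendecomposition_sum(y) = [[-0.21, 0.09], [0.14, -0.06]] + [[0.08, 0.11], [0.18, 0.25]]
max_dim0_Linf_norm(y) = 0.32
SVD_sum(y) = [[-0.01, -0.01],[0.33, 0.18]] + [[-0.12, 0.21], [-0.01, 0.01]]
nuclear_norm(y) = 0.61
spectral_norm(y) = 0.37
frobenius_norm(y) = 0.44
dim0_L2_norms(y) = [0.35, 0.28]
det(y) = -0.09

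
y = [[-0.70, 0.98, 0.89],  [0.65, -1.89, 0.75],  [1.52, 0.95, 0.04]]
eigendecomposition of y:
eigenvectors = [[-0.5,-0.74,0.52], [-0.29,0.06,-0.85], [-0.81,0.67,0.01]]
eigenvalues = [1.32, -1.57, -2.29]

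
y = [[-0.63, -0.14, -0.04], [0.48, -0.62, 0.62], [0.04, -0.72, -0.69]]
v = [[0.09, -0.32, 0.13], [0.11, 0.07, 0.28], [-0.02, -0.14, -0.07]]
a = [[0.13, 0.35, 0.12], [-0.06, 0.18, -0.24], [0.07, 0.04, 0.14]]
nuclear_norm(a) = 0.74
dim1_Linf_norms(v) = [0.32, 0.28, 0.14]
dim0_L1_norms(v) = [0.22, 0.53, 0.48]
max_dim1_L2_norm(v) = 0.36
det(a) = -0.00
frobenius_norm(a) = 0.52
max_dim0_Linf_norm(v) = 0.32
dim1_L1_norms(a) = [0.6, 0.48, 0.25]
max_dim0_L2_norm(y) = 0.96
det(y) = -0.59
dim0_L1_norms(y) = [1.15, 1.48, 1.35]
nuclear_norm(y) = 2.61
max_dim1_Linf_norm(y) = 0.72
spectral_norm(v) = 0.38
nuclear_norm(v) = 0.71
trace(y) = -1.94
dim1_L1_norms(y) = [0.81, 1.72, 1.45]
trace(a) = 0.45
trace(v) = 0.09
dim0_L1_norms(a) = [0.26, 0.57, 0.5]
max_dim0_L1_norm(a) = 0.57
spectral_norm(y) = 1.04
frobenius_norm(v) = 0.50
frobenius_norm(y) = 1.55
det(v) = 0.00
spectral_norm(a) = 0.41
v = a @ y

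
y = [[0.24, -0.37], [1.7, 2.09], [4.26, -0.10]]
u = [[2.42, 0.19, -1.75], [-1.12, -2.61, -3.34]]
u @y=[[-6.55, -0.32], [-18.93, -4.71]]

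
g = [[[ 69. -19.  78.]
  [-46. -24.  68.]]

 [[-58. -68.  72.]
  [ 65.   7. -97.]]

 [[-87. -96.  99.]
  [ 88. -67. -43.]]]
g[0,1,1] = -24.0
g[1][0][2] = 72.0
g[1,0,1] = -68.0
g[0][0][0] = 69.0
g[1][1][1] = 7.0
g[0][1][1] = -24.0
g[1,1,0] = 65.0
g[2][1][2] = -43.0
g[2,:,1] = [-96.0, -67.0]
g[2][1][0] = 88.0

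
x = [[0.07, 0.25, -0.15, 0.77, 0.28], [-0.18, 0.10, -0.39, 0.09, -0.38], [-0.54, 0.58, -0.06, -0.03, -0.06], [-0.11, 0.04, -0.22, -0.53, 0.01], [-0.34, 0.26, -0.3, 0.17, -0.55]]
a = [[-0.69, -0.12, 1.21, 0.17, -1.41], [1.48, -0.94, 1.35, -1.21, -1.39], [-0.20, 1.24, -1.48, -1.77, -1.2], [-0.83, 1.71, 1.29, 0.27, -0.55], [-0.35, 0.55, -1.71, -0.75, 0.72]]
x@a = [[-0.39, 1.04, 1.16, -0.03, -0.49], [0.41, -0.61, 1.26, 0.85, 0.26], [1.29, -0.64, 0.28, -0.65, 0.0], [0.62, -1.2, -0.45, 0.17, 0.66], [0.73, -0.59, 1.54, 0.62, -0.01]]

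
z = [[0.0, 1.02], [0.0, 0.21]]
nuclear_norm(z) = 1.04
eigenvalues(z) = [0.0, 0.21]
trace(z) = 0.21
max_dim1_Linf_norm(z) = 1.02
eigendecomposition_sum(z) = [[0.00, -0.00], [0.00, 0.0]] + [[0.00,  1.02],[0.0,  0.21]]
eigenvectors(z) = [[1.0, 0.98], [0.0, 0.2]]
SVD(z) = [[0.98, -0.20], [0.2, 0.98]] @ diag([1.041393297462587, 0.0]) @ [[0.0, 1.0], [-1.00, 0.0]]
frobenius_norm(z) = 1.04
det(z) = 0.00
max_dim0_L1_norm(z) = 1.23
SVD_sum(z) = [[0.00, 1.02],[0.0, 0.21]] + [[0.0, 0.0], [-0.00, 0.00]]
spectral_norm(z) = 1.04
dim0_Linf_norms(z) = [0.0, 1.02]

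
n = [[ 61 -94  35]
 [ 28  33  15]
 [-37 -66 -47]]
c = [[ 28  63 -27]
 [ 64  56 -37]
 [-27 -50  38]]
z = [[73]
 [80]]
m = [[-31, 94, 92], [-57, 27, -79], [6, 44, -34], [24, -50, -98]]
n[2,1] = -66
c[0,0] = 28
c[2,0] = -27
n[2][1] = -66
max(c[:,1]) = 63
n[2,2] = -47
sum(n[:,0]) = 52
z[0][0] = 73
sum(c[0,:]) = 64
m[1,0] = -57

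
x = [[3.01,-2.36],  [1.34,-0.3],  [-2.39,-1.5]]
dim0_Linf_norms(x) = [3.01, 2.36]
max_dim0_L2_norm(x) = 4.07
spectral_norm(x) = 4.25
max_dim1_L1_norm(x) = 5.37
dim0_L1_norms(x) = [6.74, 4.16]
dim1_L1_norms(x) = [5.37, 1.64, 3.89]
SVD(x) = [[-0.86, 0.44], [-0.32, -0.08], [0.40, 0.89]] @ diag([4.251972012772576, 2.52945330113025]) @ [[-0.93,0.36], [-0.36,-0.93]]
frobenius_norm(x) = 4.95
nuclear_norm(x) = 6.78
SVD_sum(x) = [[3.41, -1.32], [1.27, -0.49], [-1.58, 0.61]] + [[-0.40,-1.04], [0.07,0.19], [-0.81,-2.11]]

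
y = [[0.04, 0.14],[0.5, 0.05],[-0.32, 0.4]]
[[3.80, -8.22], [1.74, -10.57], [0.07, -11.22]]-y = [[3.76,-8.36],[1.24,-10.62],[0.39,-11.62]]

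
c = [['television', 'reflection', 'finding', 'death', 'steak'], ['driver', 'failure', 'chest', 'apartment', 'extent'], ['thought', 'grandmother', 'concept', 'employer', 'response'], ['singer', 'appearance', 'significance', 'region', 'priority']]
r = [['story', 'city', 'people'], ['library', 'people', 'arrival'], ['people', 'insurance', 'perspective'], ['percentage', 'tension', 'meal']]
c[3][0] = 'singer'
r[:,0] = ['story', 'library', 'people', 'percentage']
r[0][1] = 'city'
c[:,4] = ['steak', 'extent', 'response', 'priority']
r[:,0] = ['story', 'library', 'people', 'percentage']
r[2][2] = 'perspective'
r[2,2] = 'perspective'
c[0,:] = ['television', 'reflection', 'finding', 'death', 'steak']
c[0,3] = 'death'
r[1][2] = 'arrival'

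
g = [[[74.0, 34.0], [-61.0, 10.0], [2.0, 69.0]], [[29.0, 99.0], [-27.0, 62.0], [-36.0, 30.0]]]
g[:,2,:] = [[2.0, 69.0], [-36.0, 30.0]]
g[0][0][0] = 74.0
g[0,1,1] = 10.0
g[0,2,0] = 2.0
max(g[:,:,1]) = 99.0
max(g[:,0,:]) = 99.0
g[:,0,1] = [34.0, 99.0]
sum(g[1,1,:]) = 35.0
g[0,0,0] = 74.0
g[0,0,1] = 34.0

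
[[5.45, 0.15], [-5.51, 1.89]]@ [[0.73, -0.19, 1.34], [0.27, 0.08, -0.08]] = [[4.02, -1.02, 7.29], [-3.51, 1.20, -7.53]]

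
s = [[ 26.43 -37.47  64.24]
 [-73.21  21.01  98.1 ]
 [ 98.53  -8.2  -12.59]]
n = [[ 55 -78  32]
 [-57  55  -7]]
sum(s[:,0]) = 51.75000000000001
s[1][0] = -73.21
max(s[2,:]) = 98.53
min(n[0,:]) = -78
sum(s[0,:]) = 53.199999999999996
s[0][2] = 64.24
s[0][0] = 26.43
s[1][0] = -73.21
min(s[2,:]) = -12.59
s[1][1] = 21.01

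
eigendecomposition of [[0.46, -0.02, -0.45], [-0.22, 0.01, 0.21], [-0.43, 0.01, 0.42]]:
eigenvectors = [[-0.69, 0.62, 0.48], [0.33, 0.48, -0.71], [0.64, 0.62, 0.51]]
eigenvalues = [0.89, -0.0, 0.01]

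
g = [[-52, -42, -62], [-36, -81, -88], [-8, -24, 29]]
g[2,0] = -8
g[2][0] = -8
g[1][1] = -81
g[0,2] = -62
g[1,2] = -88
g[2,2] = 29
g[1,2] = -88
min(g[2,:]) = -24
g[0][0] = -52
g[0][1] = -42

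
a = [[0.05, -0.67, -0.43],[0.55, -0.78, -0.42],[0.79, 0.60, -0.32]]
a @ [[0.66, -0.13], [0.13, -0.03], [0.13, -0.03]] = [[-0.11, 0.03], [0.21, -0.04], [0.56, -0.11]]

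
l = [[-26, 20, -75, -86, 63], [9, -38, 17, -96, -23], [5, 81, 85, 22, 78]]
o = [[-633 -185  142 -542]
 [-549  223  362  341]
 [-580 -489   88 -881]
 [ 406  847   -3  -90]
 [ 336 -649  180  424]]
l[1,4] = -23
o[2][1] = -489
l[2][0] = 5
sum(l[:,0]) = -12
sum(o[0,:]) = -1218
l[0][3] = -86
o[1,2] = 362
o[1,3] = 341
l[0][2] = -75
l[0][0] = -26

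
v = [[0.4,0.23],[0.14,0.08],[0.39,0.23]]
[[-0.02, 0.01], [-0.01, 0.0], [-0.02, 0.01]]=v @ [[0.19,0.15], [-0.43,-0.21]]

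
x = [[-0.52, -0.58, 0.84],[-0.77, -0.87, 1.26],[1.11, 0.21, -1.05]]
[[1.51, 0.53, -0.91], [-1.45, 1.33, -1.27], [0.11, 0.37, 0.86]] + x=[[0.99, -0.05, -0.07], [-2.22, 0.46, -0.01], [1.22, 0.58, -0.19]]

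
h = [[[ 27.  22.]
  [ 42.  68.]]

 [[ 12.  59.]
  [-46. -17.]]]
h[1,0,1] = 59.0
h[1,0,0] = 12.0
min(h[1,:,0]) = -46.0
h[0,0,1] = 22.0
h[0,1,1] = 68.0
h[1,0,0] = 12.0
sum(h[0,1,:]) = 110.0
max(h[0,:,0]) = 42.0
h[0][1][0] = 42.0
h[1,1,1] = -17.0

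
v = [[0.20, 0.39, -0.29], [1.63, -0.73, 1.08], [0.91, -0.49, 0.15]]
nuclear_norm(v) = 3.18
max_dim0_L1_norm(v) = 2.74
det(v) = 0.41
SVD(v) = [[0.05, 0.91, -0.41],  [-0.9, -0.13, -0.41],  [-0.43, 0.39, 0.81]] @ diag([2.306916817198586, 0.5412675317981581, 0.3290353439183596]) @ [[-0.8, 0.39, -0.46], [0.6, 0.48, -0.64], [-0.03, -0.79, -0.61]]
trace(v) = -0.38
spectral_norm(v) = 2.31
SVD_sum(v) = [[-0.10, 0.05, -0.06], [1.67, -0.80, 0.95], [0.79, -0.38, 0.45]] + [[0.29, 0.24, -0.32], [-0.04, -0.03, 0.05], [0.13, 0.10, -0.14]] + [[0.00,0.11,0.08], [0.00,0.11,0.08], [-0.01,-0.21,-0.16]]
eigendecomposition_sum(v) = [[(0.47+0j), (0.13+0j), 0.01+0.00j], [0.69+0.00j, 0.19+0.00j, 0.01+0.00j], [(0.18+0j), 0.05+0.00j, 0.00+0.00j]] + [[-0.13+0.03j, (0.13+0.01j), (-0.15-0.14j)], [(0.47-0.13j), -0.46-0.03j, (0.54+0.46j)], [0.37+0.18j, -0.27-0.28j, (0.07+0.59j)]] + [[-0.13-0.03j, (0.13-0.01j), -0.15+0.14j], [0.47+0.13j, (-0.46+0.03j), (0.54-0.46j)], [0.37-0.18j, (-0.27+0.28j), (0.07-0.59j)]]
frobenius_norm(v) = 2.39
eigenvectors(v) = [[0.55+0.00j, (0.21+0.01j), 0.21-0.01j],[0.81+0.00j, -0.75+0.00j, (-0.75-0j)],[0.21+0.00j, -0.47-0.42j, -0.47+0.42j]]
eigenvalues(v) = [(0.66+0j), (-0.52+0.59j), (-0.52-0.59j)]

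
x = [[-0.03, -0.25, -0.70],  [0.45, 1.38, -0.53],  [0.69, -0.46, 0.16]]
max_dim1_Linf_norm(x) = 1.38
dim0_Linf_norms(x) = [0.69, 1.38, 0.7]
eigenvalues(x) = [(-0.02+0.77j), (-0.02-0.77j), (1.55+0j)]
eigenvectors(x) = [[(0.69+0j), (0.69-0j), (0.01+0j)], [(-0.06-0.28j), (-0.06+0.28j), (-0.95+0j)], [0.01-0.66j, (0.01+0.66j), (0.32+0j)]]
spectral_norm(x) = 1.58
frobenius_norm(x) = 1.91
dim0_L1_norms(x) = [1.17, 2.09, 1.39]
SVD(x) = [[0.01, -0.21, 0.98], [0.97, 0.22, 0.04], [-0.23, 0.95, 0.20]] @ diag([1.5756073995512896, 0.7885030226682347, 0.7417710601811582]) @ [[0.18, 0.92, -0.35], [0.97, -0.1, 0.23], [0.17, -0.38, -0.91]]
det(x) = 0.92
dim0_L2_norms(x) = [0.82, 1.48, 0.89]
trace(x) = 1.51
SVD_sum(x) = [[0.00, 0.01, -0.00], [0.28, 1.41, -0.54], [-0.06, -0.33, 0.13]] + [[-0.16, 0.02, -0.04],[0.17, -0.02, 0.04],[0.73, -0.08, 0.17]] + [[0.13,-0.28,-0.66],[0.00,-0.01,-0.03],[0.03,-0.06,-0.14]]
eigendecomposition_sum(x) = [[-0.01+0.39j,(-0.12-0j),(-0.35-0.01j)], [0.16-0.03j,0.01+0.05j,(0.03+0.15j)], [0.37+0.02j,-0.00+0.11j,-0.02+0.34j]] + [[-0.01-0.39j, -0.12+0.00j, (-0.35+0.01j)], [0.16+0.03j, 0.01-0.05j, 0.03-0.15j], [0.37-0.02j, (-0-0.11j), -0.02-0.34j]] + [[(-0-0j), -0.01-0.00j, (0.01-0j)], [0.13+0.00j, 1.36+0.00j, -0.58+0.00j], [(-0.04-0j), -0.46-0.00j, (0.2-0j)]]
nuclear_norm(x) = 3.11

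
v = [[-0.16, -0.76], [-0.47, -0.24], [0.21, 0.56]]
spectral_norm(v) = 1.05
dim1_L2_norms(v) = [0.78, 0.53, 0.6]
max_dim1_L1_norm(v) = 0.92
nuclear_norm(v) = 1.42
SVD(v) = [[0.72, -0.42], [0.39, 0.9], [-0.57, 0.08]] @ diag([1.0495630370218143, 0.3712377019074786]) @ [[-0.4, -0.92], [-0.92, 0.40]]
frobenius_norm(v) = 1.11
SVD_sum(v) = [[-0.30, -0.70], [-0.16, -0.37], [0.24, 0.55]] + [[0.14,  -0.06], [-0.31,  0.13], [-0.03,  0.01]]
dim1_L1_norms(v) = [0.92, 0.71, 0.77]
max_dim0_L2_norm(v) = 0.97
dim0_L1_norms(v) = [0.84, 1.56]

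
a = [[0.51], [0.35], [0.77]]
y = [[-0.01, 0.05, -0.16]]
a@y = [[-0.01,0.03,-0.08], [-0.00,0.02,-0.06], [-0.01,0.04,-0.12]]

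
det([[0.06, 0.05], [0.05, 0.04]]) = -0.000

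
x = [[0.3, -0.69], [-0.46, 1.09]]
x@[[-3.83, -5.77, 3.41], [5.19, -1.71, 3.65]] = [[-4.73, -0.55, -1.50], [7.42, 0.79, 2.41]]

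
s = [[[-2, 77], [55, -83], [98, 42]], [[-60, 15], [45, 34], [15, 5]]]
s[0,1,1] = -83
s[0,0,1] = 77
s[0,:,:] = [[-2, 77], [55, -83], [98, 42]]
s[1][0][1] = 15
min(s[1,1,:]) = 34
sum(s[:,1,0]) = 100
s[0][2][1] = 42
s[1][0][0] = -60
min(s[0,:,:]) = -83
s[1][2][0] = 15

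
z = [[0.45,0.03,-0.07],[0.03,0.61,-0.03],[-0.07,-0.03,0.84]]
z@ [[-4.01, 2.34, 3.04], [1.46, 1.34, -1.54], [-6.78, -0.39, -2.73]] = [[-1.29,  1.12,  1.51],[0.97,  0.9,  -0.77],[-5.46,  -0.53,  -2.46]]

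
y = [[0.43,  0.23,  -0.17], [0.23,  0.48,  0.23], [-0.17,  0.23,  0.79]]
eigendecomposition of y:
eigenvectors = [[-0.66, 0.74, -0.12], [0.64, 0.64, 0.41], [-0.38, -0.19, 0.90]]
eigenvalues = [0.11, 0.67, 0.92]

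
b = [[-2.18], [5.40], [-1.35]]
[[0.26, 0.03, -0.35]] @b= [[0.07]]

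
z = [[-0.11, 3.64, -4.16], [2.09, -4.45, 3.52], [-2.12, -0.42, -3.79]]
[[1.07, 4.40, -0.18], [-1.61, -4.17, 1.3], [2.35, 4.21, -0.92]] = z @ [[-0.44, -0.19, 0.52], [-0.13, 0.05, -0.08], [-0.36, -1.01, -0.04]]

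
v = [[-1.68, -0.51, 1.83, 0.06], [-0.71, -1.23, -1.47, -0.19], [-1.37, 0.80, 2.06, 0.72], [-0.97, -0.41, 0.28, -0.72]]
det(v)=3.006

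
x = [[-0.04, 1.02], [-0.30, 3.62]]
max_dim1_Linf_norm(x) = 3.62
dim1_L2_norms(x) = [1.02, 3.63]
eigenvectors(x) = [[-1.0, -0.27], [-0.08, -0.96]]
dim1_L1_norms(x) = [1.06, 3.92]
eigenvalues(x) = [0.05, 3.53]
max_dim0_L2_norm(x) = 3.76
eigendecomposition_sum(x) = [[0.05,  -0.01],[0.00,  -0.00]] + [[-0.09, 1.03], [-0.30, 3.62]]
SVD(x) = [[-0.27, -0.96], [-0.96, 0.27]] @ diag([3.772873504935473, 0.042726054766778536]) @ [[0.08, -1.00], [-1.00, -0.08]]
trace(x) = 3.58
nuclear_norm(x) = 3.82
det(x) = 0.16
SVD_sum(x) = [[-0.08, 1.02], [-0.29, 3.62]] + [[0.04, 0.0], [-0.01, -0.0]]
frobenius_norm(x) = 3.77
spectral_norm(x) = 3.77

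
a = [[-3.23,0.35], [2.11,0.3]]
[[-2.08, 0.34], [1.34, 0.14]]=a @ [[0.64, -0.03],[-0.03, 0.69]]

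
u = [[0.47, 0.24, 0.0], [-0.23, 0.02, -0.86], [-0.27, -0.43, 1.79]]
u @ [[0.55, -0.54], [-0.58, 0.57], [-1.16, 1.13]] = [[0.12, -0.12], [0.86, -0.84], [-1.98, 1.92]]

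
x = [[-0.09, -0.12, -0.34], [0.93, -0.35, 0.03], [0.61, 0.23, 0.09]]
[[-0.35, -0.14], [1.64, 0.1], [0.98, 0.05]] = x @[[1.62, 0.06], [-0.31, -0.10], [0.71, 0.43]]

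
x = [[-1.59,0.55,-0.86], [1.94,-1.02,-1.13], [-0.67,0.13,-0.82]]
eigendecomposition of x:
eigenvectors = [[0.69,  -0.39,  0.25], [-0.65,  -0.90,  0.89], [0.32,  0.17,  0.38]]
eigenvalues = [-2.51, 0.04, -0.96]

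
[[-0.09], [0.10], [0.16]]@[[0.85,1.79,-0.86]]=[[-0.08, -0.16, 0.08], [0.08, 0.18, -0.09], [0.14, 0.29, -0.14]]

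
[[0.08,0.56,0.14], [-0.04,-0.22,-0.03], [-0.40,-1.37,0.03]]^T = [[0.08, -0.04, -0.4],  [0.56, -0.22, -1.37],  [0.14, -0.03, 0.03]]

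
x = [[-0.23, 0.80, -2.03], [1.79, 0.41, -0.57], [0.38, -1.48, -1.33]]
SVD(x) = [[0.71, -0.29, -0.64], [0.43, 0.9, 0.07], [0.56, -0.32, 0.76]] @ diag([2.5635862832767424, 1.7482219587267924, 1.7281045544818145]) @ [[0.32, -0.03, -0.95], [0.89, 0.36, 0.29], [0.33, -0.93, 0.14]]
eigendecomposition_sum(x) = [[(0.57-0j), 0.79+0.00j, -0.50-0.00j], [0.79-0.00j, 1.09+0.00j, -0.68-0.00j], [-0.29+0.00j, (-0.41-0j), (0.25+0j)]] + [[-0.40+0.62j, (0.01-0.63j), (-0.77-0.5j)], [(0.5-0.05j), -0.34+0.27j, 0.06+0.62j], [(0.34+0.63j), (-0.54-0.31j), (-0.79+0.41j)]] + [[-0.40-0.62j, (0.01+0.63j), -0.77+0.50j], [0.50+0.05j, (-0.34-0.27j), (0.06-0.62j)], [(0.34-0.63j), (-0.54+0.31j), (-0.79-0.41j)]]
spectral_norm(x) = 2.56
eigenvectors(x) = [[(-0.56+0j), 0.64+0.00j, 0.64-0.00j], [(-0.78+0j), -0.27-0.34j, (-0.27+0.34j)], [(0.29+0j), 0.31-0.55j, (0.31+0.55j)]]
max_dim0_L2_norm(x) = 2.49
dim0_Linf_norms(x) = [1.79, 1.48, 2.03]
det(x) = 7.74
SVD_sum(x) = [[0.58, -0.06, -1.73], [0.35, -0.03, -1.04], [0.45, -0.04, -1.35]] + [[-0.45, -0.18, -0.14], [1.4, 0.56, 0.45], [-0.51, -0.2, -0.16]] + [[-0.36, 1.03, -0.15],[0.04, -0.12, 0.02],[0.43, -1.23, 0.18]]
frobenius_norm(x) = 3.55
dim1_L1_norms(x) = [3.06, 2.77, 3.19]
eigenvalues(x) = [(1.92+0j), (-1.53+1.3j), (-1.53-1.3j)]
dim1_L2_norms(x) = [2.19, 1.92, 2.03]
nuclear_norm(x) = 6.04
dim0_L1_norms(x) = [2.4, 2.69, 3.93]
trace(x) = -1.15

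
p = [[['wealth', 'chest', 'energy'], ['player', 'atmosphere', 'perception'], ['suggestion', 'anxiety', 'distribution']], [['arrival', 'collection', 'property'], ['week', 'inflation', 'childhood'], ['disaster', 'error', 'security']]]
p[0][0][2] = 'energy'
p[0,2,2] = 'distribution'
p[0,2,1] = 'anxiety'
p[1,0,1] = 'collection'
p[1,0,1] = 'collection'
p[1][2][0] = 'disaster'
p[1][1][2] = 'childhood'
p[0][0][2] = 'energy'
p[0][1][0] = 'player'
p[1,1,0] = 'week'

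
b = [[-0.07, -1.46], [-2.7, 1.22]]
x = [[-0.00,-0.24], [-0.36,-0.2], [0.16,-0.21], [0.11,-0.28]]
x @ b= [[0.65, -0.29], [0.57, 0.28], [0.56, -0.49], [0.75, -0.50]]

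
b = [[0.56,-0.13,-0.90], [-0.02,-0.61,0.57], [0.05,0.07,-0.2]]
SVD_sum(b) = [[0.41, 0.19, -0.9], [-0.25, -0.12, 0.57], [0.09, 0.04, -0.19]] + [[0.15, -0.32, 0.00], [0.24, -0.49, 0.01], [-0.02, 0.04, -0.0]] + [[0.00,0.0,0.0], [-0.0,-0.0,-0.00], [-0.02,-0.01,-0.01]]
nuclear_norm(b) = 1.88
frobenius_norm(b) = 1.37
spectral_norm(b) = 1.21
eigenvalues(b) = [0.49, -0.05, -0.69]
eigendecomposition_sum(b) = [[0.55,-0.12,-0.82], [0.01,-0.00,-0.02], [0.04,-0.01,-0.06]] + [[0.01, -0.01, -0.08], [0.0, -0.01, -0.05], [0.00, -0.01, -0.05]] + [[-0.0, -0.00, 0.0], [-0.03, -0.60, 0.63], [0.00, 0.09, -0.09]]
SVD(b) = [[-0.83,  -0.54,  -0.11], [0.52,  -0.84,  0.15], [-0.18,  0.07,  0.98]] @ diag([1.208700887072183, 0.6510738476026577, 0.021095273375590095]) @ [[-0.40, -0.18, 0.90], [-0.43, 0.9, -0.01], [-0.81, -0.39, -0.44]]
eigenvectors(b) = [[1.00,0.77,0.0],[0.02,0.44,0.99],[0.07,0.46,-0.14]]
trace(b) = -0.25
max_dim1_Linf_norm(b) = 0.9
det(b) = 0.02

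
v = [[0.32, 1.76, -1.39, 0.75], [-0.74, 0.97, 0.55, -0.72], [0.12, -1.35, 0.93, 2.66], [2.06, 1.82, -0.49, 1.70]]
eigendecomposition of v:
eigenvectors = [[(-0.74+0j), 0.24-0.36j, 0.24+0.36j, (-0.14+0j)], [(0.02+0j), 0.18+0.25j, (0.18-0.25j), (0.37+0j)], [(-0.51+0j), -0.69+0.00j, -0.69-0.00j, 0.82+0.00j], [(0.44+0j), (-0.12-0.48j), (-0.12+0.48j), (0.42+0j)]]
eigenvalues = [(-1.13+0j), (1.69+2.4j), (1.69-2.4j), (1.66+0j)]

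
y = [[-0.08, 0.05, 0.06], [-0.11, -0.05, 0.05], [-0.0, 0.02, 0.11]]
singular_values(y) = [0.17, 0.1, 0.06]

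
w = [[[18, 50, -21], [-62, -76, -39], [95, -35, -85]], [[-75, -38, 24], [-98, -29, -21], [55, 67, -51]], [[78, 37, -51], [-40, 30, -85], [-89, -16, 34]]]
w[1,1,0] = -98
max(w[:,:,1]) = 67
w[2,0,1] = 37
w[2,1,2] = -85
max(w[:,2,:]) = 95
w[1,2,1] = 67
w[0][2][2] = -85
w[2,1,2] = -85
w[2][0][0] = 78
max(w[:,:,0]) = 95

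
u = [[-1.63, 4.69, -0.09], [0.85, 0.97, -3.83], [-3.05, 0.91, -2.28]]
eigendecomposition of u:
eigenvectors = [[(0.26-0.55j), 0.26+0.55j, 0.67+0.00j], [0.30+0.34j, (0.3-0.34j), 0.69+0.00j], [0.65+0.00j, (0.65-0j), (-0.26+0j)]]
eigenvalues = [(-3.08+3.09j), (-3.08-3.09j), (3.23+0j)]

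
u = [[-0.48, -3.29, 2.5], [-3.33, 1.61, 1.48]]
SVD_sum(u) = [[-0.48, -3.29, 2.50], [-0.0, -0.0, 0.0]] + [[0.00, -0.00, -0.00], [-3.33, 1.61, 1.48]]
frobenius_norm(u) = 5.76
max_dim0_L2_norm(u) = 3.66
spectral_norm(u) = 4.16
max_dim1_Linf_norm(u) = 3.33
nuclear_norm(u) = 8.14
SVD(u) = [[-1.0, -0.00], [-0.0, 1.0]] @ diag([4.159867975070998, 3.983892371786505]) @ [[0.12, 0.79, -0.60], [-0.84, 0.4, 0.37]]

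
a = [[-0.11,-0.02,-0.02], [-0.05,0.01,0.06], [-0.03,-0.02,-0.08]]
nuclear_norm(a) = 0.23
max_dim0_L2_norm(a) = 0.12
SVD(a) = [[-0.87,-0.17,-0.46], [-0.20,-0.74,0.65], [-0.45,0.65,0.61]] @ diag([0.12856353003355755, 0.10128642459853811, 0.0035325539422919406]) @ [[0.93, 0.19, 0.32], [0.35, -0.17, -0.92], [-0.12, 0.97, -0.22]]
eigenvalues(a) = [-0.13, -0.06, 0.01]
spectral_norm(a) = 0.13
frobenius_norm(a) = 0.16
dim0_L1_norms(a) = [0.19, 0.05, 0.16]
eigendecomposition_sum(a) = [[-0.11, -0.02, -0.02], [-0.01, -0.00, -0.00], [-0.08, -0.01, -0.02]] + [[-0.00, 0.0, 0.0], [-0.04, 0.00, 0.06], [0.04, -0.01, -0.06]] + [[0.0,-0.00,-0.00], [-0.0,0.01,0.01], [0.0,-0.0,-0.0]]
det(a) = 0.00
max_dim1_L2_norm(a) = 0.11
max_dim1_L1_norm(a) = 0.15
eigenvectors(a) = [[0.82,0.04,0.14], [0.05,0.66,-0.97], [0.57,-0.75,0.18]]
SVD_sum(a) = [[-0.10, -0.02, -0.04],[-0.02, -0.0, -0.01],[-0.05, -0.01, -0.02]] + [[-0.01, 0.00, 0.02],  [-0.03, 0.01, 0.07],  [0.02, -0.01, -0.06]] + [[0.00, -0.00, 0.00], [-0.00, 0.00, -0.00], [-0.00, 0.0, -0.0]]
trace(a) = -0.18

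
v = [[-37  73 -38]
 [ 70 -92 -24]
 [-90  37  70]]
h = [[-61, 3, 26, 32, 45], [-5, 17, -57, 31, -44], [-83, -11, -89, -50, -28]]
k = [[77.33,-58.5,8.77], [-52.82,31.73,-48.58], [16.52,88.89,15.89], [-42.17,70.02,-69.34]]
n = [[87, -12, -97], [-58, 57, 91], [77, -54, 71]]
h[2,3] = -50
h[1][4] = -44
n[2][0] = 77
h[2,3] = -50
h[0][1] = 3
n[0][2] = -97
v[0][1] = 73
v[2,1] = 37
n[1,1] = 57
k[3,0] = -42.17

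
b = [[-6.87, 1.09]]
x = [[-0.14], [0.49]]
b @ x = [[1.50]]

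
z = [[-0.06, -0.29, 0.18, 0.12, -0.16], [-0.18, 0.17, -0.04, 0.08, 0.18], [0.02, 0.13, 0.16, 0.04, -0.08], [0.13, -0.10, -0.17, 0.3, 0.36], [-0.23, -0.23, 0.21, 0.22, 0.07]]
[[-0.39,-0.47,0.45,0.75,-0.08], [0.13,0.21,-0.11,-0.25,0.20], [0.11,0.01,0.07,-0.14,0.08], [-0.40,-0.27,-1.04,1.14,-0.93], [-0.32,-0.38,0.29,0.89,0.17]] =z @ [[-0.07, -0.32, -1.76, 1.04, -1.63],[0.87, 0.93, -0.39, -2.13, 0.22],[0.59, -0.17, 0.34, 0.75, 1.4],[-1.35, -1.05, -0.73, 1.86, -2.25],[0.55, 0.42, -1.6, 1.0, 0.61]]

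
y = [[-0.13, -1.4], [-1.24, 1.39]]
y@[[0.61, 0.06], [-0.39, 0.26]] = [[0.47, -0.37], [-1.3, 0.29]]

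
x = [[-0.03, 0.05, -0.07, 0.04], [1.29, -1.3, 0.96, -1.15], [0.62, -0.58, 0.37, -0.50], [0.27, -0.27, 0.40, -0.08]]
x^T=[[-0.03, 1.29, 0.62, 0.27], [0.05, -1.30, -0.58, -0.27], [-0.07, 0.96, 0.37, 0.40], [0.04, -1.15, -0.5, -0.08]]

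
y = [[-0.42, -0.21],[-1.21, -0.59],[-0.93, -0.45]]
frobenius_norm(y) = 1.76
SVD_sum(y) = [[-0.42, -0.21], [-1.21, -0.59], [-0.93, -0.45]] + [[0.0, -0.0], [0.0, -0.00], [-0.00, 0.00]]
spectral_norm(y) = 1.76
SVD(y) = [[-0.27, 0.86], [-0.76, 0.08], [-0.59, -0.5]] @ diag([1.7607011966598443, 0.005594289998958845]) @ [[0.90, 0.44], [0.44, -0.9]]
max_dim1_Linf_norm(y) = 1.21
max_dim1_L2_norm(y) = 1.35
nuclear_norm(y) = 1.77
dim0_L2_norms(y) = [1.58, 0.77]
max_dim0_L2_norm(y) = 1.58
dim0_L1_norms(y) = [2.56, 1.25]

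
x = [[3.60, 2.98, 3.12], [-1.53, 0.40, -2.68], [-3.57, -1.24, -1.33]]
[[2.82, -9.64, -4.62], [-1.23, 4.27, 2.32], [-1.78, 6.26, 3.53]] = x @ [[0.29,-1.07,-0.77], [0.25,-0.79,-0.15], [0.33,-1.10,-0.45]]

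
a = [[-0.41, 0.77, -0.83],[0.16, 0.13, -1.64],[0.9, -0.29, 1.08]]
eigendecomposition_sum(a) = [[-0.03+0.51j, 0.23+0.05j, -0.47+0.66j], [(-0.15+0.62j), 0.27+0.12j, -0.75+0.72j], [0.33-0.15j, -0.04-0.16j, (0.58+0.09j)]] + [[-0.03-0.51j, 0.23-0.05j, -0.47-0.66j], [-0.15-0.62j, (0.27-0.12j), -0.75-0.72j], [0.33+0.15j, (-0.04+0.16j), (0.58-0.09j)]] + [[-0.36+0.00j,0.32-0.00j,0.12+0.00j], [(0.46-0j),-0.41+0.00j,(-0.15-0j)], [0.24-0.00j,-0.21+0.00j,-0.08-0.00j]]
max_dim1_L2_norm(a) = 1.65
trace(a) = 0.80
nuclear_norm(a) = 3.67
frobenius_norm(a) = 2.50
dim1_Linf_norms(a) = [0.83, 1.64, 1.08]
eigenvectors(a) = [[(0.56-0.1j), 0.56+0.10j, (0.57+0j)], [0.72+0.00j, 0.72-0.00j, -0.73+0.00j], [(-0.25-0.32j), (-0.25+0.32j), (-0.38+0j)]]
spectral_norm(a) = 2.28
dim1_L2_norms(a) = [1.2, 1.65, 1.44]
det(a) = -1.00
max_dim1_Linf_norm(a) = 1.64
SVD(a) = [[-0.48,0.39,0.79], [-0.66,-0.75,-0.03], [0.58,-0.54,0.61]] @ diag([2.27876816985474, 0.9028265087560542, 0.484375807761112]) @ [[0.27, -0.27, 0.92], [-0.84, 0.4, 0.36], [0.46, 0.88, 0.12]]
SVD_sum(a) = [[-0.29,0.3,-1.0], [-0.40,0.41,-1.39], [0.35,-0.36,1.22]] + [[-0.30, 0.14, 0.13], [0.57, -0.27, -0.24], [0.41, -0.19, -0.18]] + [[0.18, 0.33, 0.05], [-0.01, -0.01, -0.00], [0.14, 0.26, 0.04]]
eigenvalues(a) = [(0.82+0.71j), (0.82-0.71j), (-0.84+0j)]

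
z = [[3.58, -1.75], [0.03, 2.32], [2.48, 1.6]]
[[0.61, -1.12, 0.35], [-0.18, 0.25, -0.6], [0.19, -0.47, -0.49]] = z @[[0.13, -0.26, -0.03], [-0.08, 0.11, -0.26]]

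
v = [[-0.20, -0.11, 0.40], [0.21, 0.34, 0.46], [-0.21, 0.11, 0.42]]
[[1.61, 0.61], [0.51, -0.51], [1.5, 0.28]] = v @ [[-2.16, -1.07], [-0.85, -1.6], [2.72, 0.56]]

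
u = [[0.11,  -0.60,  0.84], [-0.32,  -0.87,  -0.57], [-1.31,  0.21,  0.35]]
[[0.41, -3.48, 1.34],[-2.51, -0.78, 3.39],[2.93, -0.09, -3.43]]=u @ [[-1.35,  -0.16,  1.69], [2.01,  2.49,  -3.69], [2.10,  -2.34,  -1.26]]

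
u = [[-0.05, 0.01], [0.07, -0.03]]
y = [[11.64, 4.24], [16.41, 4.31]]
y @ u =[[-0.29, -0.01], [-0.52, 0.03]]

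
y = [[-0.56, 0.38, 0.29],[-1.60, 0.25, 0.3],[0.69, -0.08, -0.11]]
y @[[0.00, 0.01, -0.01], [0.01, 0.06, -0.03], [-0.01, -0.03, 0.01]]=[[0.00, 0.01, -0.0], [-0.0, -0.01, 0.01], [0.0, 0.01, -0.01]]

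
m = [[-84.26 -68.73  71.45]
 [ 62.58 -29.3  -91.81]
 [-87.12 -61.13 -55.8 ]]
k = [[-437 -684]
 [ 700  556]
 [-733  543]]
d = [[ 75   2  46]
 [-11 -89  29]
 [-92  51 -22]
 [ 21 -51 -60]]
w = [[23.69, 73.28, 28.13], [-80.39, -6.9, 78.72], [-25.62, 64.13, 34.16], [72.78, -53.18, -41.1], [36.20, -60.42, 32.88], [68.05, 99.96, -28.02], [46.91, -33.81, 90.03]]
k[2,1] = 543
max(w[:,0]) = 72.78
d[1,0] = -11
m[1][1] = -29.3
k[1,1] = 556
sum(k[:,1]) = 415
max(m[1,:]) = 62.58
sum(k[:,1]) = 415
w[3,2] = -41.1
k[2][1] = 543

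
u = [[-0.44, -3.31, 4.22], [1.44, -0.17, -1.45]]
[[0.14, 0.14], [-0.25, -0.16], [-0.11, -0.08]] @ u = [[0.14, -0.49, 0.39], [-0.12, 0.85, -0.82], [-0.07, 0.38, -0.35]]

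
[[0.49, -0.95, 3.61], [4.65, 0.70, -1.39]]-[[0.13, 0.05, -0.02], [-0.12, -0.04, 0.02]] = [[0.36, -1.00, 3.63], [4.77, 0.74, -1.41]]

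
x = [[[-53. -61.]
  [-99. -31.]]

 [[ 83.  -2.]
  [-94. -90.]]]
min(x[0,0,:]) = -61.0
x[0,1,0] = -99.0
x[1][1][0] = -94.0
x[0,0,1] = -61.0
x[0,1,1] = -31.0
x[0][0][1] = -61.0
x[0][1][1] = -31.0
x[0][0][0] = -53.0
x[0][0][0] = -53.0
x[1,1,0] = -94.0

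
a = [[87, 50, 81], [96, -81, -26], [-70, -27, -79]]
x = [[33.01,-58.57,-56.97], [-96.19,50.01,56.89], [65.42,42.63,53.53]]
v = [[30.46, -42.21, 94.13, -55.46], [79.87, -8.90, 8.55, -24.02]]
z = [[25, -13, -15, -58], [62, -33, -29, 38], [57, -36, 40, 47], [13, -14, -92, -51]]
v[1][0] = 79.87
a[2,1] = -27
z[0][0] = 25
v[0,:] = [30.46, -42.21, 94.13, -55.46]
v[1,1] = -8.9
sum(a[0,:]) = 218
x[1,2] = 56.89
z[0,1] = -13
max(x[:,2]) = 56.89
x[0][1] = -58.57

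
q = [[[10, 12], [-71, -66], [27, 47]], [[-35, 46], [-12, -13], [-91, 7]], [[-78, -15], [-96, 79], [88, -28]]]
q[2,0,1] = -15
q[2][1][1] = 79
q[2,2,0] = 88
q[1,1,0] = -12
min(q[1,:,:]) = -91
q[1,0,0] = -35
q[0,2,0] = 27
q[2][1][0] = -96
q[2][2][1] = -28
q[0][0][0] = 10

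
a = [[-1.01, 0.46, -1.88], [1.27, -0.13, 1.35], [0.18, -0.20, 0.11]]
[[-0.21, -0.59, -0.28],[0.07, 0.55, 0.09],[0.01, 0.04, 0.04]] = a @ [[-0.13, 0.19, -0.13], [-0.05, 0.11, -0.20], [0.17, 0.24, 0.17]]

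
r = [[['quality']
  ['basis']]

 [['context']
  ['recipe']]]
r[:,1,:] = [['basis'], ['recipe']]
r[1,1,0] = 'recipe'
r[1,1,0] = 'recipe'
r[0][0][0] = 'quality'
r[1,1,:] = ['recipe']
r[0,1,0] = 'basis'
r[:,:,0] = [['quality', 'basis'], ['context', 'recipe']]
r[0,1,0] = 'basis'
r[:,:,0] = [['quality', 'basis'], ['context', 'recipe']]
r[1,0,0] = 'context'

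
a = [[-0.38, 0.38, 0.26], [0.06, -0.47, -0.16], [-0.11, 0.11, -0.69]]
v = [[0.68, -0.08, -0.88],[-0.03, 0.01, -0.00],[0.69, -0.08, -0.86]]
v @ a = [[-0.17, 0.2, 0.80], [0.01, -0.02, -0.01], [-0.17, 0.21, 0.79]]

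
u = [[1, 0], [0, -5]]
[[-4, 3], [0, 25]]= u@[[-4, 3], [0, -5]]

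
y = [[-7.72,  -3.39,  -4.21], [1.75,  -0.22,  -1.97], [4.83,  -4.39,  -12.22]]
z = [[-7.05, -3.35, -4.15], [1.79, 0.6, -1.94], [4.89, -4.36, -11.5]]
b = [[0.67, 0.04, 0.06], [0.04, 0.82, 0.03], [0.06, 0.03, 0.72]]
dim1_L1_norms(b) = [0.77, 0.89, 0.81]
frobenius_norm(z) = 16.14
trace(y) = -20.16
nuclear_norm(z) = 23.20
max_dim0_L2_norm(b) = 0.82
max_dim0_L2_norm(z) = 12.38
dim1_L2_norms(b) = [0.67, 0.82, 0.72]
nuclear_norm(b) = 2.21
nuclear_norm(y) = 23.68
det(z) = 115.66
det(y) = 33.64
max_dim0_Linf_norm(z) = 11.5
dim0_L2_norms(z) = [8.76, 5.53, 12.38]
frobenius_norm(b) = 1.29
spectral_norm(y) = 14.30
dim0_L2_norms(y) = [9.27, 5.55, 13.07]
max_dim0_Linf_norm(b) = 0.82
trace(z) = -17.95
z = y + b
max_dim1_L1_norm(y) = 21.44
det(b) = 0.39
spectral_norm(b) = 0.85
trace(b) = 2.21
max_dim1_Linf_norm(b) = 0.82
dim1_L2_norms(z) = [8.84, 2.71, 13.24]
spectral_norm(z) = 13.65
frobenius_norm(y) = 16.96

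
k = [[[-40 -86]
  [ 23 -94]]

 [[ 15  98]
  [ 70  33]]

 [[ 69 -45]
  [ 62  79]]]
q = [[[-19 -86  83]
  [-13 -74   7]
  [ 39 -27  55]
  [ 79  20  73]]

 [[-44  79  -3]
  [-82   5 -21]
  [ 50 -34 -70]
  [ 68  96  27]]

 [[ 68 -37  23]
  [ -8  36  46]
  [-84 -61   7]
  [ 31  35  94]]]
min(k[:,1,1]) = -94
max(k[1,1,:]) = 70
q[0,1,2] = 7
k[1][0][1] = 98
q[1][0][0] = -44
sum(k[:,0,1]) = -33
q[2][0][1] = -37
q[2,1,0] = -8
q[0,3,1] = 20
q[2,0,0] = 68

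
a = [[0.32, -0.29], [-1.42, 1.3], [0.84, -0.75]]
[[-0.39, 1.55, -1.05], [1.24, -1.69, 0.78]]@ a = [[-3.21,2.92], [3.45,-3.14]]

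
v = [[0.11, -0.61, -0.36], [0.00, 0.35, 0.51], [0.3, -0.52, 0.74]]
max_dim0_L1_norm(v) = 1.61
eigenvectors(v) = [[-0.94+0.00j, (0.01+0.57j), 0.01-0.57j], [-0.28+0.00j, 0.18-0.46j, 0.18+0.46j], [(0.19+0j), 0.66+0.00j, (0.66-0j)]]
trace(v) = 1.20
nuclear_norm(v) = 1.90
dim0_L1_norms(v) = [0.41, 1.48, 1.61]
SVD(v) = [[0.2, 0.76, -0.62],[-0.42, -0.50, -0.75],[-0.89, 0.41, 0.22]] @ diag([0.9909033214247199, 0.9069206025560002, 0.002372393078634034]) @ [[-0.25, 0.20, -0.95], [0.23, -0.94, -0.25], [-0.94, -0.28, 0.19]]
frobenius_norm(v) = 1.34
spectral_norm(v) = 0.99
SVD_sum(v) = [[-0.05, 0.04, -0.19],  [0.1, -0.08, 0.39],  [0.22, -0.17, 0.83]] + [[0.16, -0.65, -0.17], [-0.10, 0.43, 0.12], [0.08, -0.35, -0.09]] + [[0.00, 0.0, -0.00],[0.00, 0.00, -0.0],[-0.00, -0.0, 0.00]]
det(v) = 0.00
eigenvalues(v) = [0j, (0.6+0.62j), (0.6-0.62j)]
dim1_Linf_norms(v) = [0.61, 0.51, 0.74]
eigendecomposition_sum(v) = [[-0j,0j,-0.00+0.00j], [0.00-0.00j,0j,(-0+0j)], [(-0+0j),-0.00-0.00j,0j]] + [[(0.05+0.13j), -0.31-0.22j, -0.18+0.32j], [(-0-0.12j), 0.17+0.28j, (0.26-0.2j)], [0.15-0.06j, -0.26+0.35j, 0.37+0.21j]] + [[(0.05-0.13j), (-0.31+0.22j), (-0.18-0.32j)], [(-0+0.12j), 0.17-0.28j, 0.26+0.20j], [(0.15+0.06j), (-0.26-0.35j), 0.37-0.21j]]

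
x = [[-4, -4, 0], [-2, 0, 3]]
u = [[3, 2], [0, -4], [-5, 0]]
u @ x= [[-16, -12, 6], [8, 0, -12], [20, 20, 0]]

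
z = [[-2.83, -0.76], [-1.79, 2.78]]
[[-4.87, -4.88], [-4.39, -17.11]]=z @ [[1.83, 2.88], [-0.4, -4.3]]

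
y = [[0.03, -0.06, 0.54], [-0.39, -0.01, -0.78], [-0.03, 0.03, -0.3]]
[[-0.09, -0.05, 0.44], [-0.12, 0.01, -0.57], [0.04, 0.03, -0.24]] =y@[[0.72, -0.02, -0.20], [-0.02, 0.8, -0.01], [-0.2, -0.01, 0.83]]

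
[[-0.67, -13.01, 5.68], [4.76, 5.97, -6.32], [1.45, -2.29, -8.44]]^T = [[-0.67,4.76,1.45], [-13.01,5.97,-2.29], [5.68,-6.32,-8.44]]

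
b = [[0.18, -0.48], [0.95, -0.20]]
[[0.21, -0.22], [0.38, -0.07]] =b @ [[0.34, 0.03], [-0.3, 0.48]]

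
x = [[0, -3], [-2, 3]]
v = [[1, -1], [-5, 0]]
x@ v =[[15, 0], [-17, 2]]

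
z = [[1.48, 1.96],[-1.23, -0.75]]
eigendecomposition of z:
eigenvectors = [[0.78+0.00j, 0.78-0.00j], [-0.45+0.43j, -0.45-0.43j]]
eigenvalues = [(0.37+1.08j), (0.37-1.08j)]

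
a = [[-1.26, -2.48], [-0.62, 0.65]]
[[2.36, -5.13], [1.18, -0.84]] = a@[[-1.89, 2.3], [0.01, 0.90]]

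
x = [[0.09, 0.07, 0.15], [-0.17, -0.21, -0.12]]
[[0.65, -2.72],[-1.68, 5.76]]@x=[[0.52, 0.62, 0.42], [-1.13, -1.33, -0.94]]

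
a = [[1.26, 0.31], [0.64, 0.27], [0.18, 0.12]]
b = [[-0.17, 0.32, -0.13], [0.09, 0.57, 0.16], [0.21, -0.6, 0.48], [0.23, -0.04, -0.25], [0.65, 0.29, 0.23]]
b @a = [[-0.03, 0.02], [0.51, 0.2], [-0.03, -0.04], [0.22, 0.03], [1.05, 0.31]]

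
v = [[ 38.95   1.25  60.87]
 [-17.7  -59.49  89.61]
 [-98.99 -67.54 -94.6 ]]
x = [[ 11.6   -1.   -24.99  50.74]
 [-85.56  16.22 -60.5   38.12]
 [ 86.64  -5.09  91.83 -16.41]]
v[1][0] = -17.7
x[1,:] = [-85.56, 16.22, -60.5, 38.12]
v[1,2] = 89.61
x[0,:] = [11.6, -1.0, -24.99, 50.74]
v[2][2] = -94.6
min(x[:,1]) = -5.09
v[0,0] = 38.95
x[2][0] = 86.64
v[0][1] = 1.25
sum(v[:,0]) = -77.74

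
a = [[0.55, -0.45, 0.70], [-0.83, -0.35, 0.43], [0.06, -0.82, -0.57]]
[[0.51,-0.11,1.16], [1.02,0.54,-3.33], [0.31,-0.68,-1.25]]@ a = [[0.44, -1.14, -0.35], [-0.09, 2.08, 2.84], [0.66, 1.12, 0.64]]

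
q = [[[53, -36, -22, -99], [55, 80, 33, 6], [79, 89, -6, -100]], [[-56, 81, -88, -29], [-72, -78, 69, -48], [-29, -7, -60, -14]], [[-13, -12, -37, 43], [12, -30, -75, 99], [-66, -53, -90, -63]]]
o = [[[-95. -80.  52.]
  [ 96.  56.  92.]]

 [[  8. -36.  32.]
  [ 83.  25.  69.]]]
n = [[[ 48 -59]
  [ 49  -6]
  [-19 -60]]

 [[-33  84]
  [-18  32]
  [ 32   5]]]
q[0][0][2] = -22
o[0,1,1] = 56.0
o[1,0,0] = 8.0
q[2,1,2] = -75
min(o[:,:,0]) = -95.0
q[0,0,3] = -99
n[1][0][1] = 84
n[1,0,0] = -33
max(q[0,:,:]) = 89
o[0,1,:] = [96.0, 56.0, 92.0]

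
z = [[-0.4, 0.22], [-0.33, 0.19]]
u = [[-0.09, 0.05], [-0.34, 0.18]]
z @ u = [[-0.04,  0.02],[-0.03,  0.02]]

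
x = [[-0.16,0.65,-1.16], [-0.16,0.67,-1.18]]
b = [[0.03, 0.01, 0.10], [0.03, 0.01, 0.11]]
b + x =[[-0.13, 0.66, -1.06], [-0.13, 0.68, -1.07]]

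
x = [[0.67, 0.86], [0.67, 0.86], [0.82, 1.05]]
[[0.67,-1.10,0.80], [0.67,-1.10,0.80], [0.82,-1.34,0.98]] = x@[[0.92,-1.69,0.36], [0.06,0.04,0.65]]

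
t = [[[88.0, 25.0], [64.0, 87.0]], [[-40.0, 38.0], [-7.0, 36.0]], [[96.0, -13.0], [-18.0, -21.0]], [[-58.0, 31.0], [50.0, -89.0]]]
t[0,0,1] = 25.0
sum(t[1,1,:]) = 29.0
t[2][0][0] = 96.0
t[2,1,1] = -21.0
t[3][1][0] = 50.0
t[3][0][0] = -58.0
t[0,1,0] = 64.0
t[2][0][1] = -13.0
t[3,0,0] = -58.0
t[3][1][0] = 50.0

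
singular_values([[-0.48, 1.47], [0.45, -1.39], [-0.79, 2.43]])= [3.32, 0.0]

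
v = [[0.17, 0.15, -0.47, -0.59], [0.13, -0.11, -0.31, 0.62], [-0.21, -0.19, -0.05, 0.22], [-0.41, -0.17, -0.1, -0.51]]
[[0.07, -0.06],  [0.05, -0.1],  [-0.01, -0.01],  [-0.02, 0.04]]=v@ [[-0.12, 0.22], [0.33, -0.45], [-0.18, 0.26], [0.07, -0.16]]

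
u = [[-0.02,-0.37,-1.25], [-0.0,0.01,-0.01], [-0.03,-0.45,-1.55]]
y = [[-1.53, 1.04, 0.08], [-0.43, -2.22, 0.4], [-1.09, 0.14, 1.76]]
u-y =[[1.51, -1.41, -1.33], [0.43, 2.23, -0.41], [1.06, -0.59, -3.31]]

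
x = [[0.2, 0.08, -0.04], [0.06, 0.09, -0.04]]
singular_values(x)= [0.24, 0.06]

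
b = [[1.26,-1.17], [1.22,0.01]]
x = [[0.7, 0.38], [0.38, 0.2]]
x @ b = [[1.35, -0.82], [0.72, -0.44]]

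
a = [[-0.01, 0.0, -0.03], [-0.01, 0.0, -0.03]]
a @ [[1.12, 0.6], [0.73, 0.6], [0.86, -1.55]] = [[-0.04, 0.04], [-0.04, 0.04]]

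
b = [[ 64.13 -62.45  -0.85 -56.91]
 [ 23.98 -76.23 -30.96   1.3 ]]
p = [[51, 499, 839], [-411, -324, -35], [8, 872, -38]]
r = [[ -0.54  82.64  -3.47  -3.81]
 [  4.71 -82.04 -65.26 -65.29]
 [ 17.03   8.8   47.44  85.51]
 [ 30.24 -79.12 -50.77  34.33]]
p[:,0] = [51, -411, 8]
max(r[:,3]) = 85.51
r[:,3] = [-3.81, -65.29, 85.51, 34.33]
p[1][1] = -324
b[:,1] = [-62.45, -76.23]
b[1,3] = 1.3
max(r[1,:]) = 4.71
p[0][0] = 51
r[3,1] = -79.12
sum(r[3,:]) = -65.32000000000001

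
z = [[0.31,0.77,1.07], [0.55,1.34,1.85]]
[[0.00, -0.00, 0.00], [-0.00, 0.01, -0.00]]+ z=[[0.31,0.77,1.07], [0.55,1.35,1.85]]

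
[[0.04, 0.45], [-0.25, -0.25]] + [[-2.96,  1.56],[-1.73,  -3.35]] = [[-2.92, 2.01], [-1.98, -3.60]]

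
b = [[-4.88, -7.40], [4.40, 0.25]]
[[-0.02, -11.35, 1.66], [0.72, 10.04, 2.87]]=b@ [[0.17, 2.28, 0.69], [-0.11, 0.03, -0.68]]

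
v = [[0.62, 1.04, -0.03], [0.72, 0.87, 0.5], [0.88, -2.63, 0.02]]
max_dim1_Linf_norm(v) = 2.63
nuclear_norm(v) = 4.62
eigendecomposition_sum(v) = [[1.02-0.00j, 0.76+0.00j, (0.26+0j)], [(0.72-0j), 0.54+0.00j, (0.18+0j)], [-0.74+0.00j, (-0.55-0j), -0.19+0.00j]] + [[(-0.2+0.14j), 0.14-0.28j, (-0.14-0.08j)], [(-0-0.26j), (0.17+0.29j), (0.16-0.08j)], [(0.81+0.21j), (-1.04+0.27j), (0.1+0.56j)]] + [[-0.20-0.14j, (0.14+0.28j), -0.14+0.08j], [(-0+0.26j), 0.17-0.29j, (0.16+0.08j)], [(0.81-0.21j), -1.04-0.27j, (0.1-0.56j)]]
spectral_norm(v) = 2.99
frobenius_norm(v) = 3.27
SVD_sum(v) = [[-0.13, 0.93, 0.03], [-0.11, 0.77, 0.03], [0.38, -2.7, -0.09]] + [[0.68, 0.09, 0.20], [0.89, 0.12, 0.26], [0.49, 0.06, 0.14]] + [[0.07, 0.02, -0.26], [-0.06, -0.02, 0.21], [0.01, 0.0, -0.03]]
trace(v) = 1.51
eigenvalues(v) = [(1.38+0j), (0.07+0.99j), (0.07-0.99j)]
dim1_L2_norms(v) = [1.21, 1.24, 2.77]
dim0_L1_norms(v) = [2.22, 4.54, 0.55]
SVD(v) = [[0.32,-0.56,-0.77], [0.26,-0.73,0.63], [-0.91,-0.40,-0.08]] @ diag([2.985985066807009, 1.2820748555634198, 0.35224600145008755]) @ [[-0.14, 0.99, 0.03], [-0.95, -0.13, -0.28], [-0.27, -0.07, 0.96]]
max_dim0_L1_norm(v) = 4.54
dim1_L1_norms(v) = [1.69, 2.09, 3.53]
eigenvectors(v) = [[(0.7+0j), (0.18-0.21j), 0.18+0.21j],[0.50+0.00j, (0.08+0.28j), (0.08-0.28j)],[-0.51+0.00j, (-0.92+0j), -0.92-0.00j]]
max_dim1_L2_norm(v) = 2.77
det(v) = 1.35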